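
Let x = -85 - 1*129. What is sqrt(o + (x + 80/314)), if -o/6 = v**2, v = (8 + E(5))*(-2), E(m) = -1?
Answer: I*sqrt(34255830)/157 ≈ 37.279*I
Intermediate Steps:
x = -214 (x = -85 - 129 = -214)
v = -14 (v = (8 - 1)*(-2) = 7*(-2) = -14)
o = -1176 (o = -6*(-14)**2 = -6*196 = -1176)
sqrt(o + (x + 80/314)) = sqrt(-1176 + (-214 + 80/314)) = sqrt(-1176 + (-214 + (1/314)*80)) = sqrt(-1176 + (-214 + 40/157)) = sqrt(-1176 - 33558/157) = sqrt(-218190/157) = I*sqrt(34255830)/157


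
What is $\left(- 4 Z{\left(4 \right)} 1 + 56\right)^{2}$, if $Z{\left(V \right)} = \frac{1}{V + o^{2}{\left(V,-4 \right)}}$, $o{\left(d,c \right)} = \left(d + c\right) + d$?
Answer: $\frac{77841}{25} \approx 3113.6$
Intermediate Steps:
$o{\left(d,c \right)} = c + 2 d$ ($o{\left(d,c \right)} = \left(c + d\right) + d = c + 2 d$)
$Z{\left(V \right)} = \frac{1}{V + \left(-4 + 2 V\right)^{2}}$
$\left(- 4 Z{\left(4 \right)} 1 + 56\right)^{2} = \left(- \frac{4}{4 + 4 \left(-2 + 4\right)^{2}} \cdot 1 + 56\right)^{2} = \left(- \frac{4}{4 + 4 \cdot 2^{2}} \cdot 1 + 56\right)^{2} = \left(- \frac{4}{4 + 4 \cdot 4} \cdot 1 + 56\right)^{2} = \left(- \frac{4}{4 + 16} \cdot 1 + 56\right)^{2} = \left(- \frac{4}{20} \cdot 1 + 56\right)^{2} = \left(\left(-4\right) \frac{1}{20} \cdot 1 + 56\right)^{2} = \left(\left(- \frac{1}{5}\right) 1 + 56\right)^{2} = \left(- \frac{1}{5} + 56\right)^{2} = \left(\frac{279}{5}\right)^{2} = \frac{77841}{25}$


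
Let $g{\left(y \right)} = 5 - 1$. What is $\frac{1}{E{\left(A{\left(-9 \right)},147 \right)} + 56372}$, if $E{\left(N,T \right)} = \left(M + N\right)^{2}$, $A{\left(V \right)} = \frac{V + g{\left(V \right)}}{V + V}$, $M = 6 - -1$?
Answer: $\frac{324}{18281689} \approx 1.7723 \cdot 10^{-5}$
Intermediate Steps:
$g{\left(y \right)} = 4$
$M = 7$ ($M = 6 + 1 = 7$)
$A{\left(V \right)} = \frac{4 + V}{2 V}$ ($A{\left(V \right)} = \frac{V + 4}{V + V} = \frac{4 + V}{2 V}$)
$E{\left(N,T \right)} = \left(7 + N\right)^{2}$
$\frac{1}{E{\left(A{\left(-9 \right)},147 \right)} + 56372} = \frac{1}{\left(7 + \frac{4 - 9}{2 \left(-9\right)}\right)^{2} + 56372} = \frac{1}{\left(7 + \frac{1}{2} \left(- \frac{1}{9}\right) \left(-5\right)\right)^{2} + 56372} = \frac{1}{\left(7 + \frac{5}{18}\right)^{2} + 56372} = \frac{1}{\left(\frac{131}{18}\right)^{2} + 56372} = \frac{1}{\frac{17161}{324} + 56372} = \frac{1}{\frac{18281689}{324}} = \frac{324}{18281689}$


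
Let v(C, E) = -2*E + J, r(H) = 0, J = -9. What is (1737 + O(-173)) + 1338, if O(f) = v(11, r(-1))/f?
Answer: 531984/173 ≈ 3075.1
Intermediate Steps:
v(C, E) = -9 - 2*E (v(C, E) = -2*E - 9 = -9 - 2*E)
O(f) = -9/f (O(f) = (-9 - 2*0)/f = (-9 + 0)/f = -9/f)
(1737 + O(-173)) + 1338 = (1737 - 9/(-173)) + 1338 = (1737 - 9*(-1/173)) + 1338 = (1737 + 9/173) + 1338 = 300510/173 + 1338 = 531984/173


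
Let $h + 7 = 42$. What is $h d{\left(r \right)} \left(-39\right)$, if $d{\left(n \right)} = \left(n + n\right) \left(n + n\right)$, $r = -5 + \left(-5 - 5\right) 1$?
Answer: $-1228500$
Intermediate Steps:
$r = -15$ ($r = -5 - 10 = -15$)
$d{\left(n \right)} = 4 n^{2}$ ($d{\left(n \right)} = 2 n 2 n = 4 n^{2}$)
$h = 35$ ($h = -7 + 42 = 35$)
$h d{\left(r \right)} \left(-39\right) = 35 \cdot 4 \left(-15\right)^{2} \left(-39\right) = 35 \cdot 4 \cdot 225 \left(-39\right) = 35 \cdot 900 \left(-39\right) = 31500 \left(-39\right) = -1228500$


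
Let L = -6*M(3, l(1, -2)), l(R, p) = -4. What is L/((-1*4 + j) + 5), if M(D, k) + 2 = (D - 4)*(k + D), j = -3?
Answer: -3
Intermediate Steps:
M(D, k) = -2 + (-4 + D)*(D + k) (M(D, k) = -2 + (D - 4)*(k + D) = -2 + (-4 + D)*(D + k))
L = 6 (L = -6*(-2 + 3² - 4*3 - 4*(-4) + 3*(-4)) = -6*(-2 + 9 - 12 + 16 - 12) = -6*(-1) = 6)
L/((-1*4 + j) + 5) = 6/((-1*4 - 3) + 5) = 6/((-4 - 3) + 5) = 6/(-7 + 5) = 6/(-2) = -½*6 = -3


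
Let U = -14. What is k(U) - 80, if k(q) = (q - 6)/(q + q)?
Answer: -555/7 ≈ -79.286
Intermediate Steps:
k(q) = (-6 + q)/(2*q) (k(q) = (-6 + q)/((2*q)) = (-6 + q)*(1/(2*q)) = (-6 + q)/(2*q))
k(U) - 80 = (1/2)*(-6 - 14)/(-14) - 80 = (1/2)*(-1/14)*(-20) - 80 = 5/7 - 80 = -555/7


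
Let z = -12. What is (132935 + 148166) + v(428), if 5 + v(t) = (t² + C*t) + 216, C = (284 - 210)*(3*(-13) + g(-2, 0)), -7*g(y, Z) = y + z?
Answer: -707368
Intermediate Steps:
g(y, Z) = 12/7 - y/7 (g(y, Z) = -(y - 12)/7 = -(-12 + y)/7 = 12/7 - y/7)
C = -2738 (C = (284 - 210)*(3*(-13) + (12/7 - ⅐*(-2))) = 74*(-39 + (12/7 + 2/7)) = 74*(-39 + 2) = 74*(-37) = -2738)
v(t) = 211 + t² - 2738*t (v(t) = -5 + ((t² - 2738*t) + 216) = -5 + (216 + t² - 2738*t) = 211 + t² - 2738*t)
(132935 + 148166) + v(428) = (132935 + 148166) + (211 + 428² - 2738*428) = 281101 + (211 + 183184 - 1171864) = 281101 - 988469 = -707368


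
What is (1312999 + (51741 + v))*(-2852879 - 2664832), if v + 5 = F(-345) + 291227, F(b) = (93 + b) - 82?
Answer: -9135276827508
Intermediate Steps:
F(b) = 11 + b
v = 290888 (v = -5 + ((11 - 345) + 291227) = -5 + (-334 + 291227) = -5 + 290893 = 290888)
(1312999 + (51741 + v))*(-2852879 - 2664832) = (1312999 + (51741 + 290888))*(-2852879 - 2664832) = (1312999 + 342629)*(-5517711) = 1655628*(-5517711) = -9135276827508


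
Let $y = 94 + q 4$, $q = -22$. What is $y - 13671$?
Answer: $-13665$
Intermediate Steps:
$y = 6$ ($y = 94 - 88 = 6$)
$y - 13671 = 6 - 13671 = -13665$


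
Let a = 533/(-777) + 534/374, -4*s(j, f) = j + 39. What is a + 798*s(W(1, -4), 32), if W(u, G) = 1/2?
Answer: -4579538627/581196 ≈ -7879.5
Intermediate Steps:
W(u, G) = ½
s(j, f) = -39/4 - j/4 (s(j, f) = -(j + 39)/4 = -(39 + j)/4 = -39/4 - j/4)
a = 107788/145299 (a = 533*(-1/777) + 534*(1/374) = -533/777 + 267/187 = 107788/145299 ≈ 0.74184)
a + 798*s(W(1, -4), 32) = 107788/145299 + 798*(-39/4 - ¼*½) = 107788/145299 + 798*(-39/4 - ⅛) = 107788/145299 + 798*(-79/8) = 107788/145299 - 31521/4 = -4579538627/581196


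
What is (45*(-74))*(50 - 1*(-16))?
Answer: -219780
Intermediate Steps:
(45*(-74))*(50 - 1*(-16)) = -3330*(50 + 16) = -3330*66 = -219780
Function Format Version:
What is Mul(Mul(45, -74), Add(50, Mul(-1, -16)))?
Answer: -219780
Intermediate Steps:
Mul(Mul(45, -74), Add(50, Mul(-1, -16))) = Mul(-3330, Add(50, 16)) = Mul(-3330, 66) = -219780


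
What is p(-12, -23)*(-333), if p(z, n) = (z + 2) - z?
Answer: -666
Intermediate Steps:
p(z, n) = 2 (p(z, n) = (2 + z) - z = 2)
p(-12, -23)*(-333) = 2*(-333) = -666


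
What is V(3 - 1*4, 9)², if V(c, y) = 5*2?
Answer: 100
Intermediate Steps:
V(c, y) = 10
V(3 - 1*4, 9)² = 10² = 100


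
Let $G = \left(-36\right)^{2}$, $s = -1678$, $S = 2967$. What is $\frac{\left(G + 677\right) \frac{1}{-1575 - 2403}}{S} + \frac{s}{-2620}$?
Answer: $\frac{2474975621}{3865392765} \approx 0.64029$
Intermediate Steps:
$G = 1296$
$\frac{\left(G + 677\right) \frac{1}{-1575 - 2403}}{S} + \frac{s}{-2620} = \frac{\left(1296 + 677\right) \frac{1}{-1575 - 2403}}{2967} - \frac{1678}{-2620} = \frac{1973}{-3978} \cdot \frac{1}{2967} - - \frac{839}{1310} = 1973 \left(- \frac{1}{3978}\right) \frac{1}{2967} + \frac{839}{1310} = \left(- \frac{1973}{3978}\right) \frac{1}{2967} + \frac{839}{1310} = - \frac{1973}{11802726} + \frac{839}{1310} = \frac{2474975621}{3865392765}$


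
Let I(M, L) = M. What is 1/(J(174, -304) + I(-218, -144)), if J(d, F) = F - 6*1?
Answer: -1/528 ≈ -0.0018939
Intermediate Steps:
J(d, F) = -6 + F (J(d, F) = F - 6 = -6 + F)
1/(J(174, -304) + I(-218, -144)) = 1/((-6 - 304) - 218) = 1/(-310 - 218) = 1/(-528) = -1/528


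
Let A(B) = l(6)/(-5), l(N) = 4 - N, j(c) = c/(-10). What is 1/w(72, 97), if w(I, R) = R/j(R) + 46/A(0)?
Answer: 1/105 ≈ 0.0095238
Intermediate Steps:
j(c) = -c/10 (j(c) = c*(-⅒) = -c/10)
A(B) = ⅖ (A(B) = (4 - 1*6)/(-5) = (4 - 6)*(-⅕) = -2*(-⅕) = ⅖)
w(I, R) = 105 (w(I, R) = R/((-R/10)) + 46/(⅖) = R*(-10/R) + 46*(5/2) = -10 + 115 = 105)
1/w(72, 97) = 1/105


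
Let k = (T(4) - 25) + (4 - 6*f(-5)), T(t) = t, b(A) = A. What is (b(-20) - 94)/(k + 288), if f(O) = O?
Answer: -114/301 ≈ -0.37874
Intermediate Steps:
k = 13 (k = (4 - 25) + (4 - 6*(-5)) = -21 + (4 + 30) = -21 + 34 = 13)
(b(-20) - 94)/(k + 288) = (-20 - 94)/(13 + 288) = -114/301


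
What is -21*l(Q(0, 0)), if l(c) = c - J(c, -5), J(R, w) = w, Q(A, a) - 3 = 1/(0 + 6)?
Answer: -343/2 ≈ -171.50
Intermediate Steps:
Q(A, a) = 19/6 (Q(A, a) = 3 + 1/(0 + 6) = 3 + 1/6 = 3 + ⅙ = 19/6)
l(c) = 5 + c (l(c) = c - 1*(-5) = c + 5 = 5 + c)
-21*l(Q(0, 0)) = -21*(5 + 19/6) = -21*49/6 = -343/2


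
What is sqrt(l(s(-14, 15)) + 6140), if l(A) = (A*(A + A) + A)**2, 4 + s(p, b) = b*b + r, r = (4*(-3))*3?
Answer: sqrt(4710769365) ≈ 68635.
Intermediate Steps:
r = -36 (r = -12*3 = -36)
s(p, b) = -40 + b**2 (s(p, b) = -4 + (b*b - 36) = -4 + (b**2 - 36) = -4 + (-36 + b**2) = -40 + b**2)
l(A) = (A + 2*A**2)**2 (l(A) = (A*(2*A) + A)**2 = (2*A**2 + A)**2 = (A + 2*A**2)**2)
sqrt(l(s(-14, 15)) + 6140) = sqrt((-40 + 15**2)**2*(1 + 2*(-40 + 15**2))**2 + 6140) = sqrt((-40 + 225)**2*(1 + 2*(-40 + 225))**2 + 6140) = sqrt(185**2*(1 + 2*185)**2 + 6140) = sqrt(34225*(1 + 370)**2 + 6140) = sqrt(34225*371**2 + 6140) = sqrt(34225*137641 + 6140) = sqrt(4710763225 + 6140) = sqrt(4710769365)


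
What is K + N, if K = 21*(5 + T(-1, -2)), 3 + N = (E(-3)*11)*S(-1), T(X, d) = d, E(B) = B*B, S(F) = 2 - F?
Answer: 357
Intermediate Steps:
E(B) = B²
N = 294 (N = -3 + ((-3)²*11)*(2 - 1*(-1)) = -3 + (9*11)*(2 + 1) = -3 + 99*3 = -3 + 297 = 294)
K = 63 (K = 21*(5 - 2) = 21*3 = 63)
K + N = 63 + 294 = 357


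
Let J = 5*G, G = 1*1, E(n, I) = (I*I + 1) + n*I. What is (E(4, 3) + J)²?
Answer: 729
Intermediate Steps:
E(n, I) = 1 + I² + I*n (E(n, I) = (I² + 1) + I*n = (1 + I²) + I*n = 1 + I² + I*n)
G = 1
J = 5 (J = 5*1 = 5)
(E(4, 3) + J)² = ((1 + 3² + 3*4) + 5)² = ((1 + 9 + 12) + 5)² = (22 + 5)² = 27² = 729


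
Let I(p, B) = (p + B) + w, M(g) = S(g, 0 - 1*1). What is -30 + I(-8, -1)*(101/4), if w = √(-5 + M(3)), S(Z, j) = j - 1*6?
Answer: -1029/4 + 101*I*√3/2 ≈ -257.25 + 87.469*I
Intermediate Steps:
S(Z, j) = -6 + j (S(Z, j) = j - 6 = -6 + j)
M(g) = -7 (M(g) = -6 + (0 - 1*1) = -6 + (0 - 1) = -6 - 1 = -7)
w = 2*I*√3 (w = √(-5 - 7) = √(-12) = 2*I*√3 ≈ 3.4641*I)
I(p, B) = B + p + 2*I*√3 (I(p, B) = (p + B) + 2*I*√3 = (B + p) + 2*I*√3 = B + p + 2*I*√3)
-30 + I(-8, -1)*(101/4) = -30 + (-1 - 8 + 2*I*√3)*(101/4) = -30 + (-9 + 2*I*√3)*(101*(¼)) = -30 + (-9 + 2*I*√3)*(101/4) = -30 + (-909/4 + 101*I*√3/2) = -1029/4 + 101*I*√3/2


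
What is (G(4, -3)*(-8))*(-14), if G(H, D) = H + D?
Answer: 112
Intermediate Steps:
G(H, D) = D + H
(G(4, -3)*(-8))*(-14) = ((-3 + 4)*(-8))*(-14) = (1*(-8))*(-14) = -8*(-14) = 112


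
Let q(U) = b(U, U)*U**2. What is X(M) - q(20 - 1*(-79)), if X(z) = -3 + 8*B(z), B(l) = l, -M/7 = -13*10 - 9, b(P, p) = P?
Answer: -962518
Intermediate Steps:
M = 973 (M = -7*(-13*10 - 9) = -7*(-130 - 9) = -7*(-139) = 973)
q(U) = U**3 (q(U) = U*U**2 = U**3)
X(z) = -3 + 8*z
X(M) - q(20 - 1*(-79)) = (-3 + 8*973) - (20 - 1*(-79))**3 = (-3 + 7784) - (20 + 79)**3 = 7781 - 1*99**3 = 7781 - 1*970299 = 7781 - 970299 = -962518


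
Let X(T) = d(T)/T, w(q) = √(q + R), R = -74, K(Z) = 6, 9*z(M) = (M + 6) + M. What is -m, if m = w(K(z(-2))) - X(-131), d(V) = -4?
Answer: 4/131 - 2*I*√17 ≈ 0.030534 - 8.2462*I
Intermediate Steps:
z(M) = ⅔ + 2*M/9 (z(M) = ((M + 6) + M)/9 = ((6 + M) + M)/9 = (6 + 2*M)/9 = ⅔ + 2*M/9)
w(q) = √(-74 + q) (w(q) = √(q - 74) = √(-74 + q))
X(T) = -4/T
m = -4/131 + 2*I*√17 (m = √(-74 + 6) - (-4)/(-131) = √(-68) - (-4)*(-1)/131 = 2*I*√17 - 1*4/131 = 2*I*√17 - 4/131 = -4/131 + 2*I*√17 ≈ -0.030534 + 8.2462*I)
-m = -(-4/131 + 2*I*√17) = 4/131 - 2*I*√17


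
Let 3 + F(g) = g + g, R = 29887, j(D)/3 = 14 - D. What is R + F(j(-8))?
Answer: 30016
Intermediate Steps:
j(D) = 42 - 3*D (j(D) = 3*(14 - D) = 42 - 3*D)
F(g) = -3 + 2*g (F(g) = -3 + (g + g) = -3 + 2*g)
R + F(j(-8)) = 29887 + (-3 + 2*(42 - 3*(-8))) = 29887 + (-3 + 2*(42 + 24)) = 29887 + (-3 + 2*66) = 29887 + (-3 + 132) = 29887 + 129 = 30016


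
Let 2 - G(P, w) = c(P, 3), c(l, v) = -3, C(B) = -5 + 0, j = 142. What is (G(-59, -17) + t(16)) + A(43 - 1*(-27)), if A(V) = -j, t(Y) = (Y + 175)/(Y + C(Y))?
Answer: -1316/11 ≈ -119.64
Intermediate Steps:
C(B) = -5
t(Y) = (175 + Y)/(-5 + Y) (t(Y) = (Y + 175)/(Y - 5) = (175 + Y)/(-5 + Y))
G(P, w) = 5 (G(P, w) = 2 - 1*(-3) = 2 + 3 = 5)
A(V) = -142 (A(V) = -1*142 = -142)
(G(-59, -17) + t(16)) + A(43 - 1*(-27)) = (5 + (175 + 16)/(-5 + 16)) - 142 = (5 + 191/11) - 142 = 246/11 - 142 = -1316/11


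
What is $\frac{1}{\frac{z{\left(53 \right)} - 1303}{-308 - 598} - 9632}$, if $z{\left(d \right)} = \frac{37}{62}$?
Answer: $- \frac{56172}{540967955} \approx -0.00010384$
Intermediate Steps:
$z{\left(d \right)} = \frac{37}{62}$ ($z{\left(d \right)} = 37 \cdot \frac{1}{62} = \frac{37}{62}$)
$\frac{1}{\frac{z{\left(53 \right)} - 1303}{-308 - 598} - 9632} = \frac{1}{\frac{\frac{37}{62} - 1303}{-308 - 598} - 9632} = \frac{1}{- \frac{80749}{62 \left(-906\right)} - 9632} = \frac{1}{\left(- \frac{80749}{62}\right) \left(- \frac{1}{906}\right) - 9632} = \frac{1}{\frac{80749}{56172} - 9632} = \frac{1}{- \frac{540967955}{56172}} = - \frac{56172}{540967955}$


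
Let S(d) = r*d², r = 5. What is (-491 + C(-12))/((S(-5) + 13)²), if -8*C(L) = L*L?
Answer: -509/19044 ≈ -0.026728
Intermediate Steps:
C(L) = -L²/8 (C(L) = -L*L/8 = -L²/8)
S(d) = 5*d²
(-491 + C(-12))/((S(-5) + 13)²) = (-491 - ⅛*(-12)²)/((5*(-5)² + 13)²) = (-491 - ⅛*144)/((5*25 + 13)²) = (-491 - 18)/((125 + 13)²) = -509/(138²) = -509/19044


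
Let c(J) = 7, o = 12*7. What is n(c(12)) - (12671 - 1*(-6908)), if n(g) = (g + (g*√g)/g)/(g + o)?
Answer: -254526/13 + √7/91 ≈ -19579.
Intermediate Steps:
o = 84
n(g) = (g + √g)/(84 + g) (n(g) = (g + (g*√g)/g)/(g + 84) = (g + g^(3/2)/g)/(84 + g) = (g + √g)/(84 + g))
n(c(12)) - (12671 - 1*(-6908)) = (7 + √7)/(84 + 7) - (12671 - 1*(-6908)) = (7 + √7)/91 - (12671 + 6908) = (7 + √7)/91 - 1*19579 = (1/13 + √7/91) - 19579 = -254526/13 + √7/91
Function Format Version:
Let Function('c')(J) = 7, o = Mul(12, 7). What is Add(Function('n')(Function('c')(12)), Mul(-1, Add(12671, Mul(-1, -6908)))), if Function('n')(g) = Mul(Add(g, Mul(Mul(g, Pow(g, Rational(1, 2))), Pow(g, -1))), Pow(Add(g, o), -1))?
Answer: Add(Rational(-254526, 13), Mul(Rational(1, 91), Pow(7, Rational(1, 2)))) ≈ -19579.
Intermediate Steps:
o = 84
Function('n')(g) = Mul(Pow(Add(84, g), -1), Add(g, Pow(g, Rational(1, 2)))) (Function('n')(g) = Mul(Add(g, Mul(Mul(g, Pow(g, Rational(1, 2))), Pow(g, -1))), Pow(Add(g, 84), -1)) = Mul(Add(g, Mul(Pow(g, Rational(3, 2)), Pow(g, -1))), Pow(Add(84, g), -1)) = Mul(Add(g, Pow(g, Rational(1, 2))), Pow(Add(84, g), -1)) = Mul(Pow(Add(84, g), -1), Add(g, Pow(g, Rational(1, 2)))))
Add(Function('n')(Function('c')(12)), Mul(-1, Add(12671, Mul(-1, -6908)))) = Add(Mul(Pow(Add(84, 7), -1), Add(7, Pow(7, Rational(1, 2)))), Mul(-1, Add(12671, Mul(-1, -6908)))) = Add(Mul(Pow(91, -1), Add(7, Pow(7, Rational(1, 2)))), Mul(-1, Add(12671, 6908))) = Add(Mul(Rational(1, 91), Add(7, Pow(7, Rational(1, 2)))), Mul(-1, 19579)) = Add(Add(Rational(1, 13), Mul(Rational(1, 91), Pow(7, Rational(1, 2)))), -19579) = Add(Rational(-254526, 13), Mul(Rational(1, 91), Pow(7, Rational(1, 2))))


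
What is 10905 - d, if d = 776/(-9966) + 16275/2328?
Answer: 42140809553/3866808 ≈ 10898.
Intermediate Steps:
d = 26731687/3866808 (d = 776*(-1/9966) + 16275*(1/2328) = -388/4983 + 5425/776 = 26731687/3866808 ≈ 6.9131)
10905 - d = 10905 - 1*26731687/3866808 = 10905 - 26731687/3866808 = 42140809553/3866808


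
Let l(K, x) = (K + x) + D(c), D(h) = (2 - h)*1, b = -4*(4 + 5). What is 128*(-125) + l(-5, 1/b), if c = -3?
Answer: -576001/36 ≈ -16000.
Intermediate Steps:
b = -36 (b = -4*9 = -36)
D(h) = 2 - h
l(K, x) = 5 + K + x (l(K, x) = (K + x) + (2 - 1*(-3)) = (K + x) + (2 + 3) = (K + x) + 5 = 5 + K + x)
128*(-125) + l(-5, 1/b) = 128*(-125) + (5 - 5 + 1/(-36)) = -16000 + (5 - 5 - 1/36) = -16000 - 1/36 = -576001/36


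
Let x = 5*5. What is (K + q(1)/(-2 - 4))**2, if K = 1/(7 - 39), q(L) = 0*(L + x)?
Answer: 1/1024 ≈ 0.00097656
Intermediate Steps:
x = 25
q(L) = 0 (q(L) = 0*(L + 25) = 0*(25 + L) = 0)
K = -1/32 (K = 1/(-32) = -1/32 ≈ -0.031250)
(K + q(1)/(-2 - 4))**2 = (-1/32 + 0/(-2 - 4))**2 = (-1/32 + 0/(-6))**2 = (-1/32 - 1/6*0)**2 = (-1/32 + 0)**2 = (-1/32)**2 = 1/1024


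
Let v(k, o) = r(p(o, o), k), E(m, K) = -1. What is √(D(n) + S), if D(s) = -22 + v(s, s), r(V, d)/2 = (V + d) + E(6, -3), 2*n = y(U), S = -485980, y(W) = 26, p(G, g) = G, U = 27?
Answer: 8*I*√7593 ≈ 697.1*I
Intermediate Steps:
n = 13 (n = (½)*26 = 13)
r(V, d) = -2 + 2*V + 2*d (r(V, d) = 2*((V + d) - 1) = 2*(-1 + V + d) = -2 + 2*V + 2*d)
v(k, o) = -2 + 2*k + 2*o (v(k, o) = -2 + 2*o + 2*k = -2 + 2*k + 2*o)
D(s) = -24 + 4*s (D(s) = -22 + (-2 + 2*s + 2*s) = -22 + (-2 + 4*s) = -24 + 4*s)
√(D(n) + S) = √((-24 + 4*13) - 485980) = √((-24 + 52) - 485980) = √(28 - 485980) = √(-485952) = 8*I*√7593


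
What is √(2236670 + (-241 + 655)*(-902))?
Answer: √1863242 ≈ 1365.0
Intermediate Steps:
√(2236670 + (-241 + 655)*(-902)) = √(2236670 + 414*(-902)) = √(2236670 - 373428) = √1863242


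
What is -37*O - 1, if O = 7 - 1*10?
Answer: 110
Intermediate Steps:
O = -3 (O = 7 - 10 = -3)
-37*O - 1 = -37*(-3) - 1 = 111 - 1 = 110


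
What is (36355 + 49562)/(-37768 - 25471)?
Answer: -85917/63239 ≈ -1.3586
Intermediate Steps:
(36355 + 49562)/(-37768 - 25471) = 85917/(-63239) = 85917*(-1/63239) = -85917/63239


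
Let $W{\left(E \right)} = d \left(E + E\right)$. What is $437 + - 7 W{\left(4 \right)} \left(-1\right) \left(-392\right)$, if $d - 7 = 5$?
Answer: $-262987$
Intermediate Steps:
$d = 12$ ($d = 7 + 5 = 12$)
$W{\left(E \right)} = 24 E$ ($W{\left(E \right)} = 12 \left(E + E\right) = 12 \cdot 2 E = 24 E$)
$437 + - 7 W{\left(4 \right)} \left(-1\right) \left(-392\right) = 437 + - 7 \cdot 24 \cdot 4 \left(-1\right) \left(-392\right) = 437 + \left(-7\right) 96 \left(-1\right) \left(-392\right) = 437 + \left(-672\right) \left(-1\right) \left(-392\right) = 437 + 672 \left(-392\right) = 437 - 263424 = -262987$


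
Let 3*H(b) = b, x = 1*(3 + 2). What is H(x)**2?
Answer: 25/9 ≈ 2.7778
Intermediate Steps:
x = 5 (x = 1*5 = 5)
H(b) = b/3
H(x)**2 = ((1/3)*5)**2 = (5/3)**2 = 25/9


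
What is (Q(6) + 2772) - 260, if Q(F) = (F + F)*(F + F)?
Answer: 2656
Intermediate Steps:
Q(F) = 4*F**2 (Q(F) = (2*F)*(2*F) = 4*F**2)
(Q(6) + 2772) - 260 = (4*6**2 + 2772) - 260 = (4*36 + 2772) - 260 = (144 + 2772) - 260 = 2916 - 260 = 2656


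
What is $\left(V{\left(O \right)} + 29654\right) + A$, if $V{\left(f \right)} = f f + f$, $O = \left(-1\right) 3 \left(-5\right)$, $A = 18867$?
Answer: $48761$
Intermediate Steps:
$O = 15$ ($O = \left(-3\right) \left(-5\right) = 15$)
$V{\left(f \right)} = f + f^{2}$ ($V{\left(f \right)} = f^{2} + f = f + f^{2}$)
$\left(V{\left(O \right)} + 29654\right) + A = \left(15 \left(1 + 15\right) + 29654\right) + 18867 = \left(15 \cdot 16 + 29654\right) + 18867 = \left(240 + 29654\right) + 18867 = 29894 + 18867 = 48761$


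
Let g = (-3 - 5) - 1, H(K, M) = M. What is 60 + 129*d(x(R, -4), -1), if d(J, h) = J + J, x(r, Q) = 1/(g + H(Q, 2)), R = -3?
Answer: 162/7 ≈ 23.143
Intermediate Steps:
g = -9 (g = -8 - 1 = -9)
x(r, Q) = -⅐ (x(r, Q) = 1/(-9 + 2) = 1/(-7) = -⅐)
d(J, h) = 2*J
60 + 129*d(x(R, -4), -1) = 60 + 129*(2*(-⅐)) = 60 + 129*(-2/7) = 60 - 258/7 = 162/7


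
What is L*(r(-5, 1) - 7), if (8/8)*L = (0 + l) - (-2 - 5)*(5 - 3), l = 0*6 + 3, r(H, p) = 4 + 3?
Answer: 0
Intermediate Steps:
r(H, p) = 7
l = 3 (l = 0 + 3 = 3)
L = 17 (L = (0 + 3) - (-2 - 5)*(5 - 3) = 3 - (-7)*2 = 3 - 1*(-14) = 3 + 14 = 17)
L*(r(-5, 1) - 7) = 17*(7 - 7) = 17*0 = 0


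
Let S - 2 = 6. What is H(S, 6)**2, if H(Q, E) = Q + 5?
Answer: 169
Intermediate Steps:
S = 8 (S = 2 + 6 = 8)
H(Q, E) = 5 + Q
H(S, 6)**2 = (5 + 8)**2 = 13**2 = 169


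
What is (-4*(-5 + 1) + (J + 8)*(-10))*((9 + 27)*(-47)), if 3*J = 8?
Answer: 153408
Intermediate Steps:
J = 8/3 (J = (1/3)*8 = 8/3 ≈ 2.6667)
(-4*(-5 + 1) + (J + 8)*(-10))*((9 + 27)*(-47)) = (-4*(-5 + 1) + (8/3 + 8)*(-10))*((9 + 27)*(-47)) = (-4*(-4) + (32/3)*(-10))*(36*(-47)) = (16 - 320/3)*(-1692) = -272/3*(-1692) = 153408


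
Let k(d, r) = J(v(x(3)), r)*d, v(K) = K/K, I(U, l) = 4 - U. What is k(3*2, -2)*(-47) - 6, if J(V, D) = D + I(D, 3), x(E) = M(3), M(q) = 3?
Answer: -1134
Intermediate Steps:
x(E) = 3
v(K) = 1
J(V, D) = 4 (J(V, D) = D + (4 - D) = 4)
k(d, r) = 4*d
k(3*2, -2)*(-47) - 6 = (4*(3*2))*(-47) - 6 = (4*6)*(-47) - 6 = 24*(-47) - 6 = -1128 - 6 = -1134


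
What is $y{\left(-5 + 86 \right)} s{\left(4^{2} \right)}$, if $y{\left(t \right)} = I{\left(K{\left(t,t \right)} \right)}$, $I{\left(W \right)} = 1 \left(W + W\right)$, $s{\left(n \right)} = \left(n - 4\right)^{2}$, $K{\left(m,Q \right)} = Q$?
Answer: $23328$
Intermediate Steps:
$s{\left(n \right)} = \left(-4 + n\right)^{2}$
$I{\left(W \right)} = 2 W$ ($I{\left(W \right)} = 1 \cdot 2 W = 2 W$)
$y{\left(t \right)} = 2 t$
$y{\left(-5 + 86 \right)} s{\left(4^{2} \right)} = 2 \left(-5 + 86\right) \left(-4 + 4^{2}\right)^{2} = 2 \cdot 81 \left(-4 + 16\right)^{2} = 162 \cdot 12^{2} = 162 \cdot 144 = 23328$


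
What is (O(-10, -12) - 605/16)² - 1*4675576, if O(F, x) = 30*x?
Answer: -1156434231/256 ≈ -4.5173e+6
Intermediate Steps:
(O(-10, -12) - 605/16)² - 1*4675576 = (30*(-12) - 605/16)² - 1*4675576 = (-360 - 605*1/16)² - 4675576 = (-360 - 605/16)² - 4675576 = (-6365/16)² - 4675576 = 40513225/256 - 4675576 = -1156434231/256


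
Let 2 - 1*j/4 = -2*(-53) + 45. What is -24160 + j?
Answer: -24756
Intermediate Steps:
j = -596 (j = 8 - 4*(-2*(-53) + 45) = 8 - 4*(106 + 45) = 8 - 4*151 = 8 - 604 = -596)
-24160 + j = -24160 - 596 = -24756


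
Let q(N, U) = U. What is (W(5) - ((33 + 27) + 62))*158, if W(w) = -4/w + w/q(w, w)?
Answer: -96222/5 ≈ -19244.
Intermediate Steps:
W(w) = 1 - 4/w (W(w) = -4/w + w/w = -4/w + 1 = 1 - 4/w)
(W(5) - ((33 + 27) + 62))*158 = ((-4 + 5)/5 - ((33 + 27) + 62))*158 = ((1/5)*1 - (60 + 62))*158 = (1/5 - 1*122)*158 = (1/5 - 122)*158 = -609/5*158 = -96222/5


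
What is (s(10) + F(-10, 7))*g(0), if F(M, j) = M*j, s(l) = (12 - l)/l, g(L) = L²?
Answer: 0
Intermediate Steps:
s(l) = (12 - l)/l
(s(10) + F(-10, 7))*g(0) = ((12 - 1*10)/10 - 10*7)*0² = ((12 - 10)/10 - 70)*0 = ((⅒)*2 - 70)*0 = (⅕ - 70)*0 = -349/5*0 = 0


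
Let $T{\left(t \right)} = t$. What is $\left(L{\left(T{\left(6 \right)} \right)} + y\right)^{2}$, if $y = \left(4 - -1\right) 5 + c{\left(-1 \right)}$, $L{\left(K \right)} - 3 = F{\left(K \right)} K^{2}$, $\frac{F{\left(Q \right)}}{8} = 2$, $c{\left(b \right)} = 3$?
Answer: $368449$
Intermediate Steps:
$F{\left(Q \right)} = 16$ ($F{\left(Q \right)} = 8 \cdot 2 = 16$)
$L{\left(K \right)} = 3 + 16 K^{2}$
$y = 28$ ($y = \left(4 - -1\right) 5 + 3 = \left(4 + 1\right) 5 + 3 = 5 \cdot 5 + 3 = 25 + 3 = 28$)
$\left(L{\left(T{\left(6 \right)} \right)} + y\right)^{2} = \left(\left(3 + 16 \cdot 6^{2}\right) + 28\right)^{2} = \left(\left(3 + 16 \cdot 36\right) + 28\right)^{2} = \left(\left(3 + 576\right) + 28\right)^{2} = \left(579 + 28\right)^{2} = 607^{2} = 368449$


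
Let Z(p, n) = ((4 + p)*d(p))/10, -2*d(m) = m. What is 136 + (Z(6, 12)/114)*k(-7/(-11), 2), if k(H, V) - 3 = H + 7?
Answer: 56731/418 ≈ 135.72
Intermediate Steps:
d(m) = -m/2
Z(p, n) = -p*(4 + p)/20 (Z(p, n) = ((4 + p)*(-p/2))/10 = -p*(4 + p)/2*(⅒) = -p*(4 + p)/20)
k(H, V) = 10 + H (k(H, V) = 3 + (H + 7) = 3 + (7 + H) = 10 + H)
136 + (Z(6, 12)/114)*k(-7/(-11), 2) = 136 + (-1/20*6*(4 + 6)/114)*(10 - 7/(-11)) = 136 + (-1/20*6*10*(1/114))*(10 - 7*(-1/11)) = 136 + (-3*1/114)*(10 + 7/11) = 136 - 1/38*117/11 = 136 - 117/418 = 56731/418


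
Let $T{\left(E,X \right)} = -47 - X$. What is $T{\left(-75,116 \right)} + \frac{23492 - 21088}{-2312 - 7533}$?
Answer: $- \frac{1607139}{9845} \approx -163.24$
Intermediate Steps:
$T{\left(-75,116 \right)} + \frac{23492 - 21088}{-2312 - 7533} = \left(-47 - 116\right) + \frac{23492 - 21088}{-2312 - 7533} = \left(-47 - 116\right) + \frac{2404}{-2312 - 7533} = -163 + \frac{2404}{-9845} = -163 + 2404 \left(- \frac{1}{9845}\right) = -163 - \frac{2404}{9845} = - \frac{1607139}{9845}$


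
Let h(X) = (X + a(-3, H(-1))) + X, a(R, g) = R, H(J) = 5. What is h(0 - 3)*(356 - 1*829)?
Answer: 4257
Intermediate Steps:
h(X) = -3 + 2*X (h(X) = (X - 3) + X = (-3 + X) + X = -3 + 2*X)
h(0 - 3)*(356 - 1*829) = (-3 + 2*(0 - 3))*(356 - 1*829) = (-3 + 2*(-3))*(356 - 829) = (-3 - 6)*(-473) = -9*(-473) = 4257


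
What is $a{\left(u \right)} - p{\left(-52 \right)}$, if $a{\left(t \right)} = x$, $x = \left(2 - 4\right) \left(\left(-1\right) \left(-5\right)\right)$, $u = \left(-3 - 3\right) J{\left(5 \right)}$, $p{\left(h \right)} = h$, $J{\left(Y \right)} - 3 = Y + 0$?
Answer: $42$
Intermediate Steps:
$J{\left(Y \right)} = 3 + Y$ ($J{\left(Y \right)} = 3 + \left(Y + 0\right) = 3 + Y$)
$u = -48$ ($u = \left(-3 - 3\right) \left(3 + 5\right) = \left(-6\right) 8 = -48$)
$x = -10$ ($x = \left(-2\right) 5 = -10$)
$a{\left(t \right)} = -10$
$a{\left(u \right)} - p{\left(-52 \right)} = -10 - -52 = -10 + 52 = 42$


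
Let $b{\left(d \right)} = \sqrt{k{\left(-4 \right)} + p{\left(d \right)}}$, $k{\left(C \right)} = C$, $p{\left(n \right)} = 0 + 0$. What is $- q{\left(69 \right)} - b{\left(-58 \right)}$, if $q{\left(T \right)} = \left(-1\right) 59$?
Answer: $59 - 2 i \approx 59.0 - 2.0 i$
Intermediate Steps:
$p{\left(n \right)} = 0$
$b{\left(d \right)} = 2 i$ ($b{\left(d \right)} = \sqrt{-4 + 0} = \sqrt{-4} = 2 i$)
$q{\left(T \right)} = -59$
$- q{\left(69 \right)} - b{\left(-58 \right)} = \left(-1\right) \left(-59\right) - 2 i = 59 - 2 i$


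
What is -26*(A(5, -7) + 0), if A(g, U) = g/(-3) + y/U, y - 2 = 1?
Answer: 1144/21 ≈ 54.476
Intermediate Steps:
y = 3 (y = 2 + 1 = 3)
A(g, U) = 3/U - g/3 (A(g, U) = g/(-3) + 3/U = g*(-⅓) + 3/U = -g/3 + 3/U = 3/U - g/3)
-26*(A(5, -7) + 0) = -26*((3/(-7) - ⅓*5) + 0) = -26*((3*(-⅐) - 5/3) + 0) = -26*((-3/7 - 5/3) + 0) = -26*(-44/21 + 0) = -26*(-44/21) = 1144/21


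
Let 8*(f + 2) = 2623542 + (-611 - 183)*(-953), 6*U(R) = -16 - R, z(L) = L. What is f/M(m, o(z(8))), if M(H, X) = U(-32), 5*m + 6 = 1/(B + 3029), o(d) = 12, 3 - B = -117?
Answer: 633789/4 ≈ 1.5845e+5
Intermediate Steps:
B = 120 (B = 3 - 1*(-117) = 3 + 117 = 120)
U(R) = -8/3 - R/6 (U(R) = (-16 - R)/6 = -8/3 - R/6)
m = -18893/15745 (m = -6/5 + 1/(5*(120 + 3029)) = -6/5 + (1/5)/3149 = -6/5 + (1/5)*(1/3149) = -6/5 + 1/15745 = -18893/15745 ≈ -1.1999)
M(H, X) = 8/3 (M(H, X) = -8/3 - 1/6*(-32) = -8/3 + 16/3 = 8/3)
f = 422526 (f = -2 + (2623542 + (-611 - 183)*(-953))/8 = -2 + (2623542 - 794*(-953))/8 = -2 + (2623542 + 756682)/8 = -2 + (1/8)*3380224 = -2 + 422528 = 422526)
f/M(m, o(z(8))) = 422526/(8/3) = 422526*(3/8) = 633789/4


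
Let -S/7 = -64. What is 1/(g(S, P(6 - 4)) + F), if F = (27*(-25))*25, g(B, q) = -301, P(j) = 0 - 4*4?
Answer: -1/17176 ≈ -5.8221e-5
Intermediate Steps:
S = 448 (S = -7*(-64) = 448)
P(j) = -16 (P(j) = 0 - 16 = -16)
F = -16875 (F = -675*25 = -16875)
1/(g(S, P(6 - 4)) + F) = 1/(-301 - 16875) = 1/(-17176) = -1/17176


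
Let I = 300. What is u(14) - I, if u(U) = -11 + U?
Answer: -297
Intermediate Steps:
u(14) - I = (-11 + 14) - 1*300 = 3 - 300 = -297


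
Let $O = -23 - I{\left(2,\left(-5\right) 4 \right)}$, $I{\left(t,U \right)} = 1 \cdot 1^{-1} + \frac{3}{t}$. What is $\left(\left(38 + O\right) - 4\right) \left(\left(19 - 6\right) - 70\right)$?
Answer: $- \frac{969}{2} \approx -484.5$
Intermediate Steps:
$I{\left(t,U \right)} = 1 + \frac{3}{t}$ ($I{\left(t,U \right)} = 1 \cdot 1 + \frac{3}{t} = 1 + \frac{3}{t}$)
$O = - \frac{51}{2}$ ($O = -23 - \frac{3 + 2}{2} = -23 - \frac{1}{2} \cdot 5 = -23 - \frac{5}{2} = - \frac{51}{2} \approx -25.5$)
$\left(\left(38 + O\right) - 4\right) \left(\left(19 - 6\right) - 70\right) = \left(\left(38 - \frac{51}{2}\right) - 4\right) \left(\left(19 - 6\right) - 70\right) = \left(\frac{25}{2} - 4\right) \left(13 - 70\right) = \frac{17}{2} \left(-57\right) = - \frac{969}{2}$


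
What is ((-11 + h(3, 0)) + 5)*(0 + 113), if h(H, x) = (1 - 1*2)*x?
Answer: -678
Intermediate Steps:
h(H, x) = -x (h(H, x) = (1 - 2)*x = -x)
((-11 + h(3, 0)) + 5)*(0 + 113) = ((-11 - 1*0) + 5)*(0 + 113) = ((-11 + 0) + 5)*113 = (-11 + 5)*113 = -6*113 = -678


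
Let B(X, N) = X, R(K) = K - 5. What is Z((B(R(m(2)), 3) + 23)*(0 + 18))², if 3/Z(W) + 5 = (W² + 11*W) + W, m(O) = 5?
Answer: 9/31102496881 ≈ 2.8937e-10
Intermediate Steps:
R(K) = -5 + K
Z(W) = 3/(-5 + W² + 12*W) (Z(W) = 3/(-5 + ((W² + 11*W) + W)) = 3/(-5 + (W² + 12*W)) = 3/(-5 + W² + 12*W))
Z((B(R(m(2)), 3) + 23)*(0 + 18))² = (3/(-5 + (((-5 + 5) + 23)*(0 + 18))² + 12*(((-5 + 5) + 23)*(0 + 18))))² = (3/(-5 + ((0 + 23)*18)² + 12*((0 + 23)*18)))² = (3/(-5 + (23*18)² + 12*(23*18)))² = (3/(-5 + 414² + 12*414))² = (3/(-5 + 171396 + 4968))² = (3/176359)² = 9/31102496881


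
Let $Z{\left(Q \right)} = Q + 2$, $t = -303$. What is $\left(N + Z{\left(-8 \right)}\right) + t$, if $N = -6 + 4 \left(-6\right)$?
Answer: $-339$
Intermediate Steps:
$N = -30$ ($N = -6 - 24 = -30$)
$Z{\left(Q \right)} = 2 + Q$
$\left(N + Z{\left(-8 \right)}\right) + t = \left(-30 + \left(2 - 8\right)\right) - 303 = \left(-30 - 6\right) - 303 = -36 - 303 = -339$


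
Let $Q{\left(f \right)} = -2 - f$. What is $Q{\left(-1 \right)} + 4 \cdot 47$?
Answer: $187$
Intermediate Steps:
$Q{\left(-1 \right)} + 4 \cdot 47 = \left(-2 - -1\right) + 4 \cdot 47 = \left(-2 + 1\right) + 188 = -1 + 188 = 187$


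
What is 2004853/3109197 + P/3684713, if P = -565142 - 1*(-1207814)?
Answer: 9385501766573/11456498605461 ≈ 0.81923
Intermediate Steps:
P = 642672 (P = -565142 + 1207814 = 642672)
2004853/3109197 + P/3684713 = 2004853/3109197 + 642672/3684713 = 9385501766573/11456498605461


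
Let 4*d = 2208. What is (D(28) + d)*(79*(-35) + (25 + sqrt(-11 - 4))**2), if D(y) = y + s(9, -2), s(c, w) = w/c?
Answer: -11244790/9 + 260900*I*sqrt(15)/9 ≈ -1.2494e+6 + 1.1227e+5*I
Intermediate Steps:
d = 552 (d = (1/4)*2208 = 552)
D(y) = -2/9 + y (D(y) = y - 2/9 = -2/9 + y)
(D(28) + d)*(79*(-35) + (25 + sqrt(-11 - 4))**2) = ((-2/9 + 28) + 552)*(79*(-35) + (25 + sqrt(-11 - 4))**2) = (250/9 + 552)*(-2765 + (25 + sqrt(-15))**2) = 5218*(-2765 + (25 + I*sqrt(15))**2)/9 = -14427770/9 + 5218*(25 + I*sqrt(15))**2/9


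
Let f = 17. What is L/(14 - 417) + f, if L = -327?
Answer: 7178/403 ≈ 17.811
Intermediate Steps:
L/(14 - 417) + f = -327/(14 - 417) + 17 = -327/(-403) + 17 = -1/403*(-327) + 17 = 327/403 + 17 = 7178/403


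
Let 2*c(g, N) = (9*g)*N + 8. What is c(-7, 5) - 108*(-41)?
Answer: 8549/2 ≈ 4274.5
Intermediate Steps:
c(g, N) = 4 + 9*N*g/2 (c(g, N) = ((9*g)*N + 8)/2 = (9*N*g + 8)/2 = (8 + 9*N*g)/2 = 4 + 9*N*g/2)
c(-7, 5) - 108*(-41) = (4 + (9/2)*5*(-7)) - 108*(-41) = (4 - 315/2) + 4428 = -307/2 + 4428 = 8549/2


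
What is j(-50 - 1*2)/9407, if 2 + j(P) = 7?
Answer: 5/9407 ≈ 0.00053152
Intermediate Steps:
j(P) = 5 (j(P) = -2 + 7 = 5)
j(-50 - 1*2)/9407 = 5/9407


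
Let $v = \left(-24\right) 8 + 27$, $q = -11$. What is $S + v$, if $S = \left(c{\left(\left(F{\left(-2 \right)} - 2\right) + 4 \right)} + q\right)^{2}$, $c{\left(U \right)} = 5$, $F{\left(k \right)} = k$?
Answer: $-129$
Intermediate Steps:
$v = -165$ ($v = -192 + 27 = -165$)
$S = 36$ ($S = \left(5 - 11\right)^{2} = \left(-6\right)^{2} = 36$)
$S + v = 36 - 165 = -129$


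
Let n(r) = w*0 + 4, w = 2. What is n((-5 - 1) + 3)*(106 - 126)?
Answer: -80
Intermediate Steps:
n(r) = 4 (n(r) = 2*0 + 4 = 0 + 4 = 4)
n((-5 - 1) + 3)*(106 - 126) = 4*(106 - 126) = 4*(-20) = -80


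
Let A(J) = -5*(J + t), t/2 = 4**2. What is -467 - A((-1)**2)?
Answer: -302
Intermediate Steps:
t = 32 (t = 2*4**2 = 2*16 = 32)
A(J) = -160 - 5*J (A(J) = -5*(J + 32) = -5*(32 + J) = -160 - 5*J)
-467 - A((-1)**2) = -467 - (-160 - 5*(-1)**2) = -467 - (-160 - 5*1) = -467 - (-160 - 5) = -467 - 1*(-165) = -467 + 165 = -302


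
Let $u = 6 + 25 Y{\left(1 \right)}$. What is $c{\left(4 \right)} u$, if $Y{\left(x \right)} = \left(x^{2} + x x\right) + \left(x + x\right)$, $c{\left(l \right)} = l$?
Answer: $424$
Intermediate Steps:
$Y{\left(x \right)} = 2 x + 2 x^{2}$ ($Y{\left(x \right)} = \left(x^{2} + x^{2}\right) + 2 x = 2 x^{2} + 2 x = 2 x + 2 x^{2}$)
$u = 106$ ($u = 6 + 25 \cdot 2 \cdot 1 \left(1 + 1\right) = 6 + 25 \cdot 2 \cdot 1 \cdot 2 = 6 + 25 \cdot 4 = 6 + 100 = 106$)
$c{\left(4 \right)} u = 4 \cdot 106 = 424$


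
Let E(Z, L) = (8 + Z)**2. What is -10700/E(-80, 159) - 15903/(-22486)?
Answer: -19769881/14570928 ≈ -1.3568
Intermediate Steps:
-10700/E(-80, 159) - 15903/(-22486) = -10700/(8 - 80)**2 - 15903/(-22486) = -10700/((-72)**2) - 15903*(-1/22486) = -10700/5184 + 15903/22486 = -10700*1/5184 + 15903/22486 = -2675/1296 + 15903/22486 = -19769881/14570928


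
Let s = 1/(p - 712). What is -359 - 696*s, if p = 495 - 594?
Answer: -290453/811 ≈ -358.14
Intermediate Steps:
p = -99
s = -1/811 (s = 1/(-99 - 712) = 1/(-811) = -1/811 ≈ -0.0012330)
-359 - 696*s = -359 - 696*(-1/811) = -359 + 696/811 = -290453/811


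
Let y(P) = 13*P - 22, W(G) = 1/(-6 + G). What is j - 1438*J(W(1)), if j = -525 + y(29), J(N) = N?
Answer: 588/5 ≈ 117.60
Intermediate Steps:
y(P) = -22 + 13*P
j = -170 (j = -525 + (-22 + 13*29) = -525 + (-22 + 377) = -525 + 355 = -170)
j - 1438*J(W(1)) = -170 - 1438/(-6 + 1) = -170 - 1438/(-5) = -170 - 1438*(-⅕) = -170 + 1438/5 = 588/5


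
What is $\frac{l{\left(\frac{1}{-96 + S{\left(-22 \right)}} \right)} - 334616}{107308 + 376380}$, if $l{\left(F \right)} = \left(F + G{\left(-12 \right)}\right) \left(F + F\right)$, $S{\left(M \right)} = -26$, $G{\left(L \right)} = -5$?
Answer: $- \frac{2490211661}{3599606096} \approx -0.6918$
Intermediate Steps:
$l{\left(F \right)} = 2 F \left(-5 + F\right)$ ($l{\left(F \right)} = \left(F - 5\right) \left(F + F\right) = \left(-5 + F\right) 2 F = 2 F \left(-5 + F\right)$)
$\frac{l{\left(\frac{1}{-96 + S{\left(-22 \right)}} \right)} - 334616}{107308 + 376380} = \frac{\frac{2 \left(-5 + \frac{1}{-96 - 26}\right)}{-96 - 26} - 334616}{107308 + 376380} = \frac{\frac{2 \left(-5 + \frac{1}{-122}\right)}{-122} - 334616}{483688} = \left(2 \left(- \frac{1}{122}\right) \left(-5 - \frac{1}{122}\right) - 334616\right) \frac{1}{483688} = \left(2 \left(- \frac{1}{122}\right) \left(- \frac{611}{122}\right) - 334616\right) \frac{1}{483688} = \left(\frac{611}{7442} - 334616\right) \frac{1}{483688} = \left(- \frac{2490211661}{7442}\right) \frac{1}{483688} = - \frac{2490211661}{3599606096}$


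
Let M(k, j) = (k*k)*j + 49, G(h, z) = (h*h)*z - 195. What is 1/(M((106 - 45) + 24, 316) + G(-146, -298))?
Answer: -1/4069214 ≈ -2.4575e-7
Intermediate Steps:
G(h, z) = -195 + z*h² (G(h, z) = h²*z - 195 = z*h² - 195 = -195 + z*h²)
M(k, j) = 49 + j*k² (M(k, j) = k²*j + 49 = j*k² + 49 = 49 + j*k²)
1/(M((106 - 45) + 24, 316) + G(-146, -298)) = 1/((49 + 316*((106 - 45) + 24)²) + (-195 - 298*(-146)²)) = 1/((49 + 316*(61 + 24)²) + (-195 - 298*21316)) = 1/((49 + 316*85²) + (-195 - 6352168)) = 1/((49 + 316*7225) - 6352363) = 1/((49 + 2283100) - 6352363) = 1/(2283149 - 6352363) = 1/(-4069214) = -1/4069214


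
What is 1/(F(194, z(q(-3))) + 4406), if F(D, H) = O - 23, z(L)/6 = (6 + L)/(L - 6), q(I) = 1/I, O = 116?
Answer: 1/4499 ≈ 0.00022227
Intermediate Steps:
z(L) = 6*(6 + L)/(-6 + L) (z(L) = 6*((6 + L)/(L - 6)) = 6*((6 + L)/(-6 + L)) = 6*(6 + L)/(-6 + L))
F(D, H) = 93 (F(D, H) = 116 - 23 = 93)
1/(F(194, z(q(-3))) + 4406) = 1/(93 + 4406) = 1/4499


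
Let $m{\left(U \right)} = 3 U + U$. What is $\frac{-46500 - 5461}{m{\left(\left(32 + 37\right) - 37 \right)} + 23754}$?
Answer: $- \frac{51961}{23882} \approx -2.1757$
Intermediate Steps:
$m{\left(U \right)} = 4 U$
$\frac{-46500 - 5461}{m{\left(\left(32 + 37\right) - 37 \right)} + 23754} = \frac{-46500 - 5461}{4 \left(\left(32 + 37\right) - 37\right) + 23754} = - \frac{51961}{4 \left(69 - 37\right) + 23754} = - \frac{51961}{4 \cdot 32 + 23754} = - \frac{51961}{128 + 23754} = - \frac{51961}{23882}$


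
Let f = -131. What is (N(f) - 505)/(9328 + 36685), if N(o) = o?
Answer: -636/46013 ≈ -0.013822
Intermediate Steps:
(N(f) - 505)/(9328 + 36685) = (-131 - 505)/(9328 + 36685) = -636/46013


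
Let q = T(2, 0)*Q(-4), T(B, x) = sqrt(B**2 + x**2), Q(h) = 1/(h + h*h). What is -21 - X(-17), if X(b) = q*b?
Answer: -109/6 ≈ -18.167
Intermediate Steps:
Q(h) = 1/(h + h**2)
q = 1/6 (q = sqrt(2**2 + 0**2)*(1/((-4)*(1 - 4))) = sqrt(4 + 0)*(-1/4/(-3)) = sqrt(4)*(-1/4*(-1/3)) = 2*(1/12) = 1/6 ≈ 0.16667)
X(b) = b/6
-21 - X(-17) = -21 - (-17)/6 = -21 - 1*(-17/6) = -21 + 17/6 = -109/6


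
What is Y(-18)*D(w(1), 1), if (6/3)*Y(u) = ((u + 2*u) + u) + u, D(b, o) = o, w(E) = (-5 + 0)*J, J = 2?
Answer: -45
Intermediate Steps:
w(E) = -10 (w(E) = (-5 + 0)*2 = -5*2 = -10)
Y(u) = 5*u/2 (Y(u) = (((u + 2*u) + u) + u)/2 = ((3*u + u) + u)/2 = (4*u + u)/2 = (5*u)/2 = 5*u/2)
Y(-18)*D(w(1), 1) = ((5/2)*(-18))*1 = -45*1 = -45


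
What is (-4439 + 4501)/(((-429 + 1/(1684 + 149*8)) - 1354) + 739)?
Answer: -178312/3002543 ≈ -0.059387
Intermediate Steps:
(-4439 + 4501)/(((-429 + 1/(1684 + 149*8)) - 1354) + 739) = 62/(((-429 + 1/(1684 + 1192)) - 1354) + 739) = 62/(((-429 + 1/2876) - 1354) + 739) = 62/((-1233803/2876 - 1354) + 739) = 62/(-5127907/2876 + 739) = 62/(-3002543/2876) = 62*(-2876/3002543) = -178312/3002543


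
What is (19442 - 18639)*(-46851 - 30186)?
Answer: -61860711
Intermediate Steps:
(19442 - 18639)*(-46851 - 30186) = 803*(-77037) = -61860711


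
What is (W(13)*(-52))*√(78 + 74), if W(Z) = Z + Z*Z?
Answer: -18928*√38 ≈ -1.1668e+5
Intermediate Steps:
W(Z) = Z + Z²
(W(13)*(-52))*√(78 + 74) = ((13*(1 + 13))*(-52))*√(78 + 74) = ((13*14)*(-52))*√152 = (182*(-52))*(2*√38) = -18928*√38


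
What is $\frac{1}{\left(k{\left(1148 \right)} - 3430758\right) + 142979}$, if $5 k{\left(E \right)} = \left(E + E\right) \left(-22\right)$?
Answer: $- \frac{5}{16489407} \approx -3.0323 \cdot 10^{-7}$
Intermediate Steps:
$k{\left(E \right)} = - \frac{44 E}{5}$ ($k{\left(E \right)} = \frac{\left(E + E\right) \left(-22\right)}{5} = \frac{2 E \left(-22\right)}{5} = \frac{\left(-44\right) E}{5} = - \frac{44 E}{5}$)
$\frac{1}{\left(k{\left(1148 \right)} - 3430758\right) + 142979} = \frac{1}{\left(\left(- \frac{44}{5}\right) 1148 - 3430758\right) + 142979} = \frac{1}{\left(- \frac{50512}{5} - 3430758\right) + 142979} = \frac{1}{- \frac{17204302}{5} + 142979} = \frac{1}{- \frac{16489407}{5}} = - \frac{5}{16489407}$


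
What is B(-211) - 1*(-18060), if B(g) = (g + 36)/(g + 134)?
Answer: 198685/11 ≈ 18062.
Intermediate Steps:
B(g) = (36 + g)/(134 + g)
B(-211) - 1*(-18060) = (36 - 211)/(134 - 211) - 1*(-18060) = -175/(-77) + 18060 = -1/77*(-175) + 18060 = 25/11 + 18060 = 198685/11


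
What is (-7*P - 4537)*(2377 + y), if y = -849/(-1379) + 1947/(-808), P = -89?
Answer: -5179260272651/557116 ≈ -9.2966e+6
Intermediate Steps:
y = -1998921/1114232 (y = -849*(-1/1379) + 1947*(-1/808) = 849/1379 - 1947/808 = -1998921/1114232 ≈ -1.7940)
(-7*P - 4537)*(2377 + y) = (-7*(-89) - 4537)*(2377 - 1998921/1114232) = (623 - 4537)*(2646530543/1114232) = -3914*2646530543/1114232 = -5179260272651/557116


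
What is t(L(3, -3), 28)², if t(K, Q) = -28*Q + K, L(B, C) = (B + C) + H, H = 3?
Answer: 609961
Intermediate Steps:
L(B, C) = 3 + B + C (L(B, C) = (B + C) + 3 = 3 + B + C)
t(K, Q) = K - 28*Q
t(L(3, -3), 28)² = ((3 + 3 - 3) - 28*28)² = (3 - 784)² = (-781)² = 609961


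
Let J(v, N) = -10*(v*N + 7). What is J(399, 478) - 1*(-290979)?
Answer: -1616311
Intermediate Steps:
J(v, N) = -70 - 10*N*v (J(v, N) = -10*(N*v + 7) = -10*(7 + N*v) = -70 - 10*N*v)
J(399, 478) - 1*(-290979) = (-70 - 10*478*399) - 1*(-290979) = (-70 - 1907220) + 290979 = -1907290 + 290979 = -1616311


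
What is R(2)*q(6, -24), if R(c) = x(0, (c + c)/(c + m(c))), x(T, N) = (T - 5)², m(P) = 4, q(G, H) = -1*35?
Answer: -875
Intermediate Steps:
q(G, H) = -35
x(T, N) = (-5 + T)²
R(c) = 25 (R(c) = (-5 + 0)² = (-5)² = 25)
R(2)*q(6, -24) = 25*(-35) = -875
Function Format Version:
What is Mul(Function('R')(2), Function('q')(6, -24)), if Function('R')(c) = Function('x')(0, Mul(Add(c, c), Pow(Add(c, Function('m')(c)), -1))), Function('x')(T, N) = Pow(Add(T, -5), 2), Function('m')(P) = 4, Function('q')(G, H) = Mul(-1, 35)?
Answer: -875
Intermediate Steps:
Function('q')(G, H) = -35
Function('x')(T, N) = Pow(Add(-5, T), 2)
Function('R')(c) = 25 (Function('R')(c) = Pow(Add(-5, 0), 2) = Pow(-5, 2) = 25)
Mul(Function('R')(2), Function('q')(6, -24)) = Mul(25, -35) = -875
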